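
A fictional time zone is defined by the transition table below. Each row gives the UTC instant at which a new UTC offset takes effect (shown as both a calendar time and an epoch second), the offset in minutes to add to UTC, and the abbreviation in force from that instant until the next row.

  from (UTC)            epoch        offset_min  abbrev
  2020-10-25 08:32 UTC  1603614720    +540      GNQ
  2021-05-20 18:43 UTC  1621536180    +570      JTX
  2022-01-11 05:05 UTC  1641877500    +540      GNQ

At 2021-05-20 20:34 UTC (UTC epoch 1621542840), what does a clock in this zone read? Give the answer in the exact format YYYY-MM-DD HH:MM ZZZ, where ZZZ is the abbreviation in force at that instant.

2021-05-21 06:04 JTX

Query: 2021-05-20 20:34 UTC
Rule 2/3 (JTX, +09:30): 2021-05-20 18:43 UTC ≤ query < 2022-01-11 05:05 UTC
20·60 + 34 + 570 = 1804 min
1804 = 1·1440 + 364; 364 = 6·60 + 4 → 06:04, 2021-05-20 + 1 day = 2021-05-21
→ 2021-05-21 06:04 JTX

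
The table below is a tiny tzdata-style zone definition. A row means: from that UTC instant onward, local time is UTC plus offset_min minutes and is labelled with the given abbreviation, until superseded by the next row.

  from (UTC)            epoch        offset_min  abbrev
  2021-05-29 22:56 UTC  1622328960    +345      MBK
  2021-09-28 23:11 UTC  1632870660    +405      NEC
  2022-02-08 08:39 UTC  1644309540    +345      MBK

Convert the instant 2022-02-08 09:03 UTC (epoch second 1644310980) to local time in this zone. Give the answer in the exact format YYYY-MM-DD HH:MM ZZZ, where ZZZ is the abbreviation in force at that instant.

2022-02-08 14:48 MBK

Query: 2022-02-08 09:03 UTC
Rule 3/3 (MBK, +05:45): 2022-02-08 08:39 UTC ≤ query < +∞
9·60 + 3 + 345 = 888 min
888 = 0·1440 + 888; 888 = 14·60 + 48 → 14:48, same day
→ 2022-02-08 14:48 MBK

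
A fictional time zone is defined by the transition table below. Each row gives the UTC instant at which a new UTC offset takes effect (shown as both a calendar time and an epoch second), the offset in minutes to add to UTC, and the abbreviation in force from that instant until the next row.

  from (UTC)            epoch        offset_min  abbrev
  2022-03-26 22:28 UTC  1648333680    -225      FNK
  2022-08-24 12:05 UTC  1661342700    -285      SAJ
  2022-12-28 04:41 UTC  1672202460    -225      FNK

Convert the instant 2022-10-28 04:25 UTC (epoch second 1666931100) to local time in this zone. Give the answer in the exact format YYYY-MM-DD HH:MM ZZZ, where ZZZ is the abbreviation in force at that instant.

2022-10-27 23:40 SAJ

Query: 2022-10-28 04:25 UTC
Rule 2/3 (SAJ, -04:45): 2022-08-24 12:05 UTC ≤ query < 2022-12-28 04:41 UTC
4·60 + 25 - 285 = -20 min
-20 = -1·1440 + 1420; 1420 = 23·60 + 40 → 23:40, 2022-10-28 - 1 day = 2022-10-27
→ 2022-10-27 23:40 SAJ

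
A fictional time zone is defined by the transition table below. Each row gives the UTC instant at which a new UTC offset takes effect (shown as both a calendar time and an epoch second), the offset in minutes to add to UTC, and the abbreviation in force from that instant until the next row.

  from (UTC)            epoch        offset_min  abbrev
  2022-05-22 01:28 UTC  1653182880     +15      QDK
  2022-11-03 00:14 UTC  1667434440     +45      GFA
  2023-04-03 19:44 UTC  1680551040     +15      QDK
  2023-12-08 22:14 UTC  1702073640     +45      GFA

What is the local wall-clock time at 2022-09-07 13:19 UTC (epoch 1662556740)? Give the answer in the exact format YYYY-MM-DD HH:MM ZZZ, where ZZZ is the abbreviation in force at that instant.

Query: 2022-09-07 13:19 UTC
Rule 1/4 (QDK, +00:15): 2022-05-22 01:28 UTC ≤ query < 2022-11-03 00:14 UTC
13·60 + 19 + 15 = 814 min
814 = 0·1440 + 814; 814 = 13·60 + 34 → 13:34, same day
→ 2022-09-07 13:34 QDK

2022-09-07 13:34 QDK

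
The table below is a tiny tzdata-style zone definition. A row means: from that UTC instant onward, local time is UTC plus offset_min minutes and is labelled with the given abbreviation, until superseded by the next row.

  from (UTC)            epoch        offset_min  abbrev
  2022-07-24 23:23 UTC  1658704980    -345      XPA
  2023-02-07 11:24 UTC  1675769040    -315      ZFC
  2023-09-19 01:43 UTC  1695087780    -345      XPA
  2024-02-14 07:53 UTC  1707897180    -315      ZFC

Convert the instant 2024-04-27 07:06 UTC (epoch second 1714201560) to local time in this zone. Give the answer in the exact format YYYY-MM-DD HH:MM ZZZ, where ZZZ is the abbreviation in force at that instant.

2024-04-27 01:51 ZFC

Query: 2024-04-27 07:06 UTC
Rule 4/4 (ZFC, -05:15): 2024-02-14 07:53 UTC ≤ query < +∞
7·60 + 6 - 315 = 111 min
111 = 0·1440 + 111; 111 = 1·60 + 51 → 01:51, same day
→ 2024-04-27 01:51 ZFC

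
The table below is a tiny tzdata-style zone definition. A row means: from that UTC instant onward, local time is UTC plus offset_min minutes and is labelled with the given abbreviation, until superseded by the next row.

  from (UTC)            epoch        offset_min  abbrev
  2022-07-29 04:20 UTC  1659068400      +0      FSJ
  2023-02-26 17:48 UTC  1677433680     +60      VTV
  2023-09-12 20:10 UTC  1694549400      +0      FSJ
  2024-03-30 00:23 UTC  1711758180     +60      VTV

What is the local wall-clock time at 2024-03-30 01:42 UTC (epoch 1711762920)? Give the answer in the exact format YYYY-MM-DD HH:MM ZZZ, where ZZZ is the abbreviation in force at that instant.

Query: 2024-03-30 01:42 UTC
Rule 4/4 (VTV, +01:00): 2024-03-30 00:23 UTC ≤ query < +∞
1·60 + 42 + 60 = 162 min
162 = 0·1440 + 162; 162 = 2·60 + 42 → 02:42, same day
→ 2024-03-30 02:42 VTV

2024-03-30 02:42 VTV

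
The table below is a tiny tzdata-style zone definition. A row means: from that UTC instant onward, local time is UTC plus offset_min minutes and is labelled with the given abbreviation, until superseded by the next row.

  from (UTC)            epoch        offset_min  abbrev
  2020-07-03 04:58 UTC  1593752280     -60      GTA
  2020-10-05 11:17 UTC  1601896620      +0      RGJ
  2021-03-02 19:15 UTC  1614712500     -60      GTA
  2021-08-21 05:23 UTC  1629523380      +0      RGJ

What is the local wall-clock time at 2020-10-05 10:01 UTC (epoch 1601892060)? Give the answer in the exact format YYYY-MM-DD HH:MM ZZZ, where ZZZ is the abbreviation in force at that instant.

2020-10-05 09:01 GTA

Query: 2020-10-05 10:01 UTC
Rule 1/4 (GTA, -01:00): 2020-07-03 04:58 UTC ≤ query < 2020-10-05 11:17 UTC
10·60 + 1 - 60 = 541 min
541 = 0·1440 + 541; 541 = 9·60 + 1 → 09:01, same day
→ 2020-10-05 09:01 GTA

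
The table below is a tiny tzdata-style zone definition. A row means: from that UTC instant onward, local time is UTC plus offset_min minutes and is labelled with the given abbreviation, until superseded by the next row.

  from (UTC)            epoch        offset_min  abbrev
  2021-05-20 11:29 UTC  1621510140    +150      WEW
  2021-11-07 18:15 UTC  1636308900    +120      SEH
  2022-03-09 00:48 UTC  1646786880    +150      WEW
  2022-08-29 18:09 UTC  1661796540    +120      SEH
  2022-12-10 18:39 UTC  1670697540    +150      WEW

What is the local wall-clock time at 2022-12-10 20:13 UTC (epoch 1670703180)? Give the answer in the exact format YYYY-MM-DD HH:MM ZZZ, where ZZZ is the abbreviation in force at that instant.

Query: 2022-12-10 20:13 UTC
Rule 5/5 (WEW, +02:30): 2022-12-10 18:39 UTC ≤ query < +∞
20·60 + 13 + 150 = 1363 min
1363 = 0·1440 + 1363; 1363 = 22·60 + 43 → 22:43, same day
→ 2022-12-10 22:43 WEW

2022-12-10 22:43 WEW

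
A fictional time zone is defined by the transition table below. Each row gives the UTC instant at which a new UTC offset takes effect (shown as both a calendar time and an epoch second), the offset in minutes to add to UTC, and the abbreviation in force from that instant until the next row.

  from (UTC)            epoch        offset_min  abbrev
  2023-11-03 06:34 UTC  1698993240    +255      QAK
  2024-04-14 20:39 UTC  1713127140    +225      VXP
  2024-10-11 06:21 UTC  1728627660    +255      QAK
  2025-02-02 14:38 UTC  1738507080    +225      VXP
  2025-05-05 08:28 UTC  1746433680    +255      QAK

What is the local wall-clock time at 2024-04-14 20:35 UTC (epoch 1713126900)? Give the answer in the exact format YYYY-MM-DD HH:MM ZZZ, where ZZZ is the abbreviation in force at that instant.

Query: 2024-04-14 20:35 UTC
Rule 1/5 (QAK, +04:15): 2023-11-03 06:34 UTC ≤ query < 2024-04-14 20:39 UTC
20·60 + 35 + 255 = 1490 min
1490 = 1·1440 + 50; 50 = 0·60 + 50 → 00:50, 2024-04-14 + 1 day = 2024-04-15
→ 2024-04-15 00:50 QAK

2024-04-15 00:50 QAK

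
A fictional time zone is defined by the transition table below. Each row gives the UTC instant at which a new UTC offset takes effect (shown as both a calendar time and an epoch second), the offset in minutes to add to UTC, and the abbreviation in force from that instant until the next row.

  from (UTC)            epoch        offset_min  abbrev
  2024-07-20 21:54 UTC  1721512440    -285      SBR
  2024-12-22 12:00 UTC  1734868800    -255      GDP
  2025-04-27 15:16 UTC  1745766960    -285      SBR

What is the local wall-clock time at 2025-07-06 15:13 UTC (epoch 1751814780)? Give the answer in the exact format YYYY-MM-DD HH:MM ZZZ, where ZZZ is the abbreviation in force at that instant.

2025-07-06 10:28 SBR

Query: 2025-07-06 15:13 UTC
Rule 3/3 (SBR, -04:45): 2025-04-27 15:16 UTC ≤ query < +∞
15·60 + 13 - 285 = 628 min
628 = 0·1440 + 628; 628 = 10·60 + 28 → 10:28, same day
→ 2025-07-06 10:28 SBR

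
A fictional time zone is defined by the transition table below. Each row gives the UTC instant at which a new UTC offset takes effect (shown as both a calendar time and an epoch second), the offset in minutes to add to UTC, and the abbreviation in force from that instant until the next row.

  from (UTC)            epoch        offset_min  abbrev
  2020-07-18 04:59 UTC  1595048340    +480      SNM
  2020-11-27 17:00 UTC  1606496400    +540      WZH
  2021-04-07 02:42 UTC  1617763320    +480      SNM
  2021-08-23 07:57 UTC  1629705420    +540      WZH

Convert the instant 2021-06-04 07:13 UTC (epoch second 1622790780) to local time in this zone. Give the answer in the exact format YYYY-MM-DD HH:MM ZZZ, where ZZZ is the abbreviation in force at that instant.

2021-06-04 15:13 SNM

Query: 2021-06-04 07:13 UTC
Rule 3/4 (SNM, +08:00): 2021-04-07 02:42 UTC ≤ query < 2021-08-23 07:57 UTC
7·60 + 13 + 480 = 913 min
913 = 0·1440 + 913; 913 = 15·60 + 13 → 15:13, same day
→ 2021-06-04 15:13 SNM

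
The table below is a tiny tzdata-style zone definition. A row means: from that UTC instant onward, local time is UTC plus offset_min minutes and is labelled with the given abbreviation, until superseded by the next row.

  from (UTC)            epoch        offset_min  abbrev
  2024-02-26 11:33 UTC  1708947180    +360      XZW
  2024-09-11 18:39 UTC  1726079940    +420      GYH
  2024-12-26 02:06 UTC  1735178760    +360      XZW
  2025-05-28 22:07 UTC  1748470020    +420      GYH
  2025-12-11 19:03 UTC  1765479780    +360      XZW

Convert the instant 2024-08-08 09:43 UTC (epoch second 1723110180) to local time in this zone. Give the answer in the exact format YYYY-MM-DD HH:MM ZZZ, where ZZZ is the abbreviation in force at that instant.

2024-08-08 15:43 XZW

Query: 2024-08-08 09:43 UTC
Rule 1/5 (XZW, +06:00): 2024-02-26 11:33 UTC ≤ query < 2024-09-11 18:39 UTC
9·60 + 43 + 360 = 943 min
943 = 0·1440 + 943; 943 = 15·60 + 43 → 15:43, same day
→ 2024-08-08 15:43 XZW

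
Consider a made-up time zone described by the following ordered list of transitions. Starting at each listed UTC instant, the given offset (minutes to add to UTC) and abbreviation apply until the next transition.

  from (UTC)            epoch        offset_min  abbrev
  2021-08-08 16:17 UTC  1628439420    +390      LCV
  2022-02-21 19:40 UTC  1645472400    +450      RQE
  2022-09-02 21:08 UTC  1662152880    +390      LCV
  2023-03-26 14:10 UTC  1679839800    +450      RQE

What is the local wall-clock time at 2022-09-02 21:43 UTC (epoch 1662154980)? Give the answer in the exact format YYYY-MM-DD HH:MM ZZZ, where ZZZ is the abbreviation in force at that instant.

2022-09-03 04:13 LCV

Query: 2022-09-02 21:43 UTC
Rule 3/4 (LCV, +06:30): 2022-09-02 21:08 UTC ≤ query < 2023-03-26 14:10 UTC
21·60 + 43 + 390 = 1693 min
1693 = 1·1440 + 253; 253 = 4·60 + 13 → 04:13, 2022-09-02 + 1 day = 2022-09-03
→ 2022-09-03 04:13 LCV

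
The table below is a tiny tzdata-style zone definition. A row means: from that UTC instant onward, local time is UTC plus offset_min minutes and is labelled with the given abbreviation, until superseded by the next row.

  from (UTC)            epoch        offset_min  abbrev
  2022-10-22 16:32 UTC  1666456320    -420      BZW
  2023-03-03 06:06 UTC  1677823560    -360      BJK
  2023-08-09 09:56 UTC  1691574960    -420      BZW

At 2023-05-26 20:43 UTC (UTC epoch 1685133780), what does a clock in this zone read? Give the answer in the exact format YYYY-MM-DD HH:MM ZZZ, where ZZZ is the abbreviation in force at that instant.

Query: 2023-05-26 20:43 UTC
Rule 2/3 (BJK, -06:00): 2023-03-03 06:06 UTC ≤ query < 2023-08-09 09:56 UTC
20·60 + 43 - 360 = 883 min
883 = 0·1440 + 883; 883 = 14·60 + 43 → 14:43, same day
→ 2023-05-26 14:43 BJK

2023-05-26 14:43 BJK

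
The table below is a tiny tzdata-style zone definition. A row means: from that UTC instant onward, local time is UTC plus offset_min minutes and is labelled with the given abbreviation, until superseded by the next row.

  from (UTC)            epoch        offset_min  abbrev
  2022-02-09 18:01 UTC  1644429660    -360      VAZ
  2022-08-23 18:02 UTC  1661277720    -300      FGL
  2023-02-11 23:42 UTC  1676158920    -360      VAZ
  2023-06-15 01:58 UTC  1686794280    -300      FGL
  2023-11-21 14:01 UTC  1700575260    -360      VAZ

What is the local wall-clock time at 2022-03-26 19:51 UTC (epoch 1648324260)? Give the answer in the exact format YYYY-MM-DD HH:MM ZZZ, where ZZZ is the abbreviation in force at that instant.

Query: 2022-03-26 19:51 UTC
Rule 1/5 (VAZ, -06:00): 2022-02-09 18:01 UTC ≤ query < 2022-08-23 18:02 UTC
19·60 + 51 - 360 = 831 min
831 = 0·1440 + 831; 831 = 13·60 + 51 → 13:51, same day
→ 2022-03-26 13:51 VAZ

2022-03-26 13:51 VAZ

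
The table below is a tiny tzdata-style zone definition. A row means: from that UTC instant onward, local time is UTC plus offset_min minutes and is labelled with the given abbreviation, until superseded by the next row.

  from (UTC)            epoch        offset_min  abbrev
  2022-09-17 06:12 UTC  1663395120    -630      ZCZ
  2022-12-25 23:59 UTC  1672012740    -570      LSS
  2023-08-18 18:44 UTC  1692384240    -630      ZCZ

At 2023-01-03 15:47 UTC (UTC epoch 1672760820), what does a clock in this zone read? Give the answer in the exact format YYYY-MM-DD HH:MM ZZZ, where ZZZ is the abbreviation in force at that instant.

2023-01-03 06:17 LSS

Query: 2023-01-03 15:47 UTC
Rule 2/3 (LSS, -09:30): 2022-12-25 23:59 UTC ≤ query < 2023-08-18 18:44 UTC
15·60 + 47 - 570 = 377 min
377 = 0·1440 + 377; 377 = 6·60 + 17 → 06:17, same day
→ 2023-01-03 06:17 LSS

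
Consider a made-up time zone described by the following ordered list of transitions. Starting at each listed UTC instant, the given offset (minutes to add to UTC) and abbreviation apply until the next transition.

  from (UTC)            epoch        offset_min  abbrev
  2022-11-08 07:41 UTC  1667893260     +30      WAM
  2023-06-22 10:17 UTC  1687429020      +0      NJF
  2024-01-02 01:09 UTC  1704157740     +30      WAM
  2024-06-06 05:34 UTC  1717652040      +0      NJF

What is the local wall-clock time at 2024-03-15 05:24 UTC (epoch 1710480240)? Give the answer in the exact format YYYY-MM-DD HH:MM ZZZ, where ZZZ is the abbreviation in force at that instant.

Query: 2024-03-15 05:24 UTC
Rule 3/4 (WAM, +00:30): 2024-01-02 01:09 UTC ≤ query < 2024-06-06 05:34 UTC
5·60 + 24 + 30 = 354 min
354 = 0·1440 + 354; 354 = 5·60 + 54 → 05:54, same day
→ 2024-03-15 05:54 WAM

2024-03-15 05:54 WAM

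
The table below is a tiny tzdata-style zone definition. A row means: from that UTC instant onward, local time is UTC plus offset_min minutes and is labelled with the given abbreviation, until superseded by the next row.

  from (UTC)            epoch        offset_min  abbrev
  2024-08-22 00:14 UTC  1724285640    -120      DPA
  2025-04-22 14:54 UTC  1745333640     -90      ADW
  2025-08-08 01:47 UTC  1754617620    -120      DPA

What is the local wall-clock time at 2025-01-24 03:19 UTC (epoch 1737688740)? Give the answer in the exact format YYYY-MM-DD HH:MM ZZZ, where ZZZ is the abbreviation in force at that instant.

Query: 2025-01-24 03:19 UTC
Rule 1/3 (DPA, -02:00): 2024-08-22 00:14 UTC ≤ query < 2025-04-22 14:54 UTC
3·60 + 19 - 120 = 79 min
79 = 0·1440 + 79; 79 = 1·60 + 19 → 01:19, same day
→ 2025-01-24 01:19 DPA

2025-01-24 01:19 DPA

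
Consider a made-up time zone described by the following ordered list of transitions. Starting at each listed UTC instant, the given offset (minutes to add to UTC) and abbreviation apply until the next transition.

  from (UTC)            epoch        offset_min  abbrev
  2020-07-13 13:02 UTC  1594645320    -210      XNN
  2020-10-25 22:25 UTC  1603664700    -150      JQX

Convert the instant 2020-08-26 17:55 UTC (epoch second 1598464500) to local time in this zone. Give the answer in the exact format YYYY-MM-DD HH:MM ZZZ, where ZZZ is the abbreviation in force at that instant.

2020-08-26 14:25 XNN

Query: 2020-08-26 17:55 UTC
Rule 1/2 (XNN, -03:30): 2020-07-13 13:02 UTC ≤ query < 2020-10-25 22:25 UTC
17·60 + 55 - 210 = 865 min
865 = 0·1440 + 865; 865 = 14·60 + 25 → 14:25, same day
→ 2020-08-26 14:25 XNN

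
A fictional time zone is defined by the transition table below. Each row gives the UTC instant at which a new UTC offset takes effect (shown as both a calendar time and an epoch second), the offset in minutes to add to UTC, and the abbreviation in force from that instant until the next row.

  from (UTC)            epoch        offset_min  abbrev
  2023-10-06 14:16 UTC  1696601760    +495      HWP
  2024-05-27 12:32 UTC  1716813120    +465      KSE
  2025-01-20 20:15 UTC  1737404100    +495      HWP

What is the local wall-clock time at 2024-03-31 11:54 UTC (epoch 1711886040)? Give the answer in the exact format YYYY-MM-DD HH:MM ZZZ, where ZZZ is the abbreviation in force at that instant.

2024-03-31 20:09 HWP

Query: 2024-03-31 11:54 UTC
Rule 1/3 (HWP, +08:15): 2023-10-06 14:16 UTC ≤ query < 2024-05-27 12:32 UTC
11·60 + 54 + 495 = 1209 min
1209 = 0·1440 + 1209; 1209 = 20·60 + 9 → 20:09, same day
→ 2024-03-31 20:09 HWP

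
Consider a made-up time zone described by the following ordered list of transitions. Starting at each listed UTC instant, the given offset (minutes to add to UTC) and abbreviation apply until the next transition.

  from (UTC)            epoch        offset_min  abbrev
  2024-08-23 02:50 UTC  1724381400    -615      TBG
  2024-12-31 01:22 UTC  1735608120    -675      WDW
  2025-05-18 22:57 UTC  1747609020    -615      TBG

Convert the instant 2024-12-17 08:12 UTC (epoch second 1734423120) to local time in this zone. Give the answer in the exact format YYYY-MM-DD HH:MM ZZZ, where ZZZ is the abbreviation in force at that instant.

2024-12-16 21:57 TBG

Query: 2024-12-17 08:12 UTC
Rule 1/3 (TBG, -10:15): 2024-08-23 02:50 UTC ≤ query < 2024-12-31 01:22 UTC
8·60 + 12 - 615 = -123 min
-123 = -1·1440 + 1317; 1317 = 21·60 + 57 → 21:57, 2024-12-17 - 1 day = 2024-12-16
→ 2024-12-16 21:57 TBG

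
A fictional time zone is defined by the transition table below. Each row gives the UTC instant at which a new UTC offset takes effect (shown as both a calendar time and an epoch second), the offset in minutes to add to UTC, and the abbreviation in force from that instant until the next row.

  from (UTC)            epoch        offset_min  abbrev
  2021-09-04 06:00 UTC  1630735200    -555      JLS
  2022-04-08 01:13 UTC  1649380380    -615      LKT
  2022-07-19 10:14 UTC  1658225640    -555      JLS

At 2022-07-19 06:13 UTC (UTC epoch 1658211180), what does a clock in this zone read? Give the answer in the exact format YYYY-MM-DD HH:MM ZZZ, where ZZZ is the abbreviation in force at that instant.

2022-07-18 19:58 LKT

Query: 2022-07-19 06:13 UTC
Rule 2/3 (LKT, -10:15): 2022-04-08 01:13 UTC ≤ query < 2022-07-19 10:14 UTC
6·60 + 13 - 615 = -242 min
-242 = -1·1440 + 1198; 1198 = 19·60 + 58 → 19:58, 2022-07-19 - 1 day = 2022-07-18
→ 2022-07-18 19:58 LKT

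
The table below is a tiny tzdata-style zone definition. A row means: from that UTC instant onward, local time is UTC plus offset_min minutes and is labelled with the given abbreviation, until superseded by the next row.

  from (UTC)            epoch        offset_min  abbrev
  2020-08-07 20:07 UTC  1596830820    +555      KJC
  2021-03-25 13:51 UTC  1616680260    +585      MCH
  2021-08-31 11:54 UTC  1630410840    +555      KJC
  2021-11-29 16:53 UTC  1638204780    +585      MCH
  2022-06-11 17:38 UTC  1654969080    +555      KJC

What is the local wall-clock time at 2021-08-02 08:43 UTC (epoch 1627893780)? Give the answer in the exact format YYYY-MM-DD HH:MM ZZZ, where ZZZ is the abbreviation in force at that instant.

2021-08-02 18:28 MCH

Query: 2021-08-02 08:43 UTC
Rule 2/5 (MCH, +09:45): 2021-03-25 13:51 UTC ≤ query < 2021-08-31 11:54 UTC
8·60 + 43 + 585 = 1108 min
1108 = 0·1440 + 1108; 1108 = 18·60 + 28 → 18:28, same day
→ 2021-08-02 18:28 MCH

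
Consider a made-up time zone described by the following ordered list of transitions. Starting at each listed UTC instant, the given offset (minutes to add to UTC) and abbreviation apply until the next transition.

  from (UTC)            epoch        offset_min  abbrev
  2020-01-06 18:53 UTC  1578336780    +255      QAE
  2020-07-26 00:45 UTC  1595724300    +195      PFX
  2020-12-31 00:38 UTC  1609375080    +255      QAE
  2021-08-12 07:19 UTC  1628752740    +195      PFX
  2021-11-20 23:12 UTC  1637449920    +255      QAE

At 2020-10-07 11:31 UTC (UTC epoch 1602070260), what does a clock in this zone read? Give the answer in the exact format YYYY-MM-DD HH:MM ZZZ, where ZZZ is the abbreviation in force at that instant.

2020-10-07 14:46 PFX

Query: 2020-10-07 11:31 UTC
Rule 2/5 (PFX, +03:15): 2020-07-26 00:45 UTC ≤ query < 2020-12-31 00:38 UTC
11·60 + 31 + 195 = 886 min
886 = 0·1440 + 886; 886 = 14·60 + 46 → 14:46, same day
→ 2020-10-07 14:46 PFX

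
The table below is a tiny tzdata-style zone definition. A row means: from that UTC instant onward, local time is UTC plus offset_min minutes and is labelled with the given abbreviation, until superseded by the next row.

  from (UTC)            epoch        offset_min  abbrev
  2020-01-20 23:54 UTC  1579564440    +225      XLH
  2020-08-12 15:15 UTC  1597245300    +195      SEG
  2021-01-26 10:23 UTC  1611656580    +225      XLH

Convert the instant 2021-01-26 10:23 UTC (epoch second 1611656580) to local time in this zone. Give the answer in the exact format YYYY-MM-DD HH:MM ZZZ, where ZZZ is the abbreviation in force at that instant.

Query: 2021-01-26 10:23 UTC
Rule 3/3 (XLH, +03:45): 2021-01-26 10:23 UTC ≤ query < +∞
10·60 + 23 + 225 = 848 min
848 = 0·1440 + 848; 848 = 14·60 + 8 → 14:08, same day
→ 2021-01-26 14:08 XLH

2021-01-26 14:08 XLH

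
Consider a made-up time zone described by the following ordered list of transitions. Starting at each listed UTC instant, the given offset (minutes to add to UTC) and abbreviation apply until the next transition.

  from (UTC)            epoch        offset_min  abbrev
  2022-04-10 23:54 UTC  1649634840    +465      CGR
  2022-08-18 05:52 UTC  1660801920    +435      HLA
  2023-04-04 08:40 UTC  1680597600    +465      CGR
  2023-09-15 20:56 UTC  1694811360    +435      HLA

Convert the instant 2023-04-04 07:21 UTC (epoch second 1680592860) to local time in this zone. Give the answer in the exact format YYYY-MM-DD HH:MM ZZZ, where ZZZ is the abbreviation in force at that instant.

Query: 2023-04-04 07:21 UTC
Rule 2/4 (HLA, +07:15): 2022-08-18 05:52 UTC ≤ query < 2023-04-04 08:40 UTC
7·60 + 21 + 435 = 876 min
876 = 0·1440 + 876; 876 = 14·60 + 36 → 14:36, same day
→ 2023-04-04 14:36 HLA

2023-04-04 14:36 HLA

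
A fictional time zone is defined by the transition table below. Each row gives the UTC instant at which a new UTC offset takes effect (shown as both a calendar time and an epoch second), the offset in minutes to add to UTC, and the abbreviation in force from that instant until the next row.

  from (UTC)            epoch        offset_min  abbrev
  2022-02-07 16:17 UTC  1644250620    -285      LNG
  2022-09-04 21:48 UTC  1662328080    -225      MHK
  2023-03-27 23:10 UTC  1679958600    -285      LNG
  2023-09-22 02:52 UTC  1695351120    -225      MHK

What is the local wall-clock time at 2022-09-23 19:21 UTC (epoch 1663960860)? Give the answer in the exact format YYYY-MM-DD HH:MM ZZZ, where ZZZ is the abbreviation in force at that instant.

2022-09-23 15:36 MHK

Query: 2022-09-23 19:21 UTC
Rule 2/4 (MHK, -03:45): 2022-09-04 21:48 UTC ≤ query < 2023-03-27 23:10 UTC
19·60 + 21 - 225 = 936 min
936 = 0·1440 + 936; 936 = 15·60 + 36 → 15:36, same day
→ 2022-09-23 15:36 MHK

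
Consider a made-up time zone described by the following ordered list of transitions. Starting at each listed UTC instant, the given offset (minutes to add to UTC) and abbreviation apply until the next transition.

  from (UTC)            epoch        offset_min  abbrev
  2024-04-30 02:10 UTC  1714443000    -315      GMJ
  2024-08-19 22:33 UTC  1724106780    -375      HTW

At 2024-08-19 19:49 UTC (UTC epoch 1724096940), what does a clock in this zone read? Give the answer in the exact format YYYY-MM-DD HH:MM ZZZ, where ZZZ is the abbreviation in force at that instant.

Query: 2024-08-19 19:49 UTC
Rule 1/2 (GMJ, -05:15): 2024-04-30 02:10 UTC ≤ query < 2024-08-19 22:33 UTC
19·60 + 49 - 315 = 874 min
874 = 0·1440 + 874; 874 = 14·60 + 34 → 14:34, same day
→ 2024-08-19 14:34 GMJ

2024-08-19 14:34 GMJ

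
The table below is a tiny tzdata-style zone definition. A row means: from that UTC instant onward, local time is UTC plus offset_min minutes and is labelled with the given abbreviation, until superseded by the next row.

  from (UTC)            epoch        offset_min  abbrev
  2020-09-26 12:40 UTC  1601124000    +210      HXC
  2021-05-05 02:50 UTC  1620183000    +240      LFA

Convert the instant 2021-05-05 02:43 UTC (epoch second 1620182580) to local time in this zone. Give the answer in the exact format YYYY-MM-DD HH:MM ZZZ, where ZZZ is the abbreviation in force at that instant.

2021-05-05 06:13 HXC

Query: 2021-05-05 02:43 UTC
Rule 1/2 (HXC, +03:30): 2020-09-26 12:40 UTC ≤ query < 2021-05-05 02:50 UTC
2·60 + 43 + 210 = 373 min
373 = 0·1440 + 373; 373 = 6·60 + 13 → 06:13, same day
→ 2021-05-05 06:13 HXC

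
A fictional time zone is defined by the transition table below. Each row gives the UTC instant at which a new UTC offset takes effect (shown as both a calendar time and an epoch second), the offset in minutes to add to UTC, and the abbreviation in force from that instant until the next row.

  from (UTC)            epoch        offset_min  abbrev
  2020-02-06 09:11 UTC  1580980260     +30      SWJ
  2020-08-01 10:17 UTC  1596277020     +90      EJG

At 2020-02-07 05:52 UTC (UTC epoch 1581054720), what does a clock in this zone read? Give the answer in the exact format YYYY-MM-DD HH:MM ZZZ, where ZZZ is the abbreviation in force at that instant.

2020-02-07 06:22 SWJ

Query: 2020-02-07 05:52 UTC
Rule 1/2 (SWJ, +00:30): 2020-02-06 09:11 UTC ≤ query < 2020-08-01 10:17 UTC
5·60 + 52 + 30 = 382 min
382 = 0·1440 + 382; 382 = 6·60 + 22 → 06:22, same day
→ 2020-02-07 06:22 SWJ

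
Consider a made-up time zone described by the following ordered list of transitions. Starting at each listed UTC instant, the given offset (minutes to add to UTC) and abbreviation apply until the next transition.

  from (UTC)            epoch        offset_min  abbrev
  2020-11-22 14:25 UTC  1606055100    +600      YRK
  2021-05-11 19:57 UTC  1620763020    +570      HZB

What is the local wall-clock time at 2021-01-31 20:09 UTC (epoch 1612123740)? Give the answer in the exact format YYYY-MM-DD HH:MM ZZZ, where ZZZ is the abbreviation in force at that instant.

Query: 2021-01-31 20:09 UTC
Rule 1/2 (YRK, +10:00): 2020-11-22 14:25 UTC ≤ query < 2021-05-11 19:57 UTC
20·60 + 9 + 600 = 1809 min
1809 = 1·1440 + 369; 369 = 6·60 + 9 → 06:09, 2021-01-31 + 1 day = 2021-02-01
→ 2021-02-01 06:09 YRK

2021-02-01 06:09 YRK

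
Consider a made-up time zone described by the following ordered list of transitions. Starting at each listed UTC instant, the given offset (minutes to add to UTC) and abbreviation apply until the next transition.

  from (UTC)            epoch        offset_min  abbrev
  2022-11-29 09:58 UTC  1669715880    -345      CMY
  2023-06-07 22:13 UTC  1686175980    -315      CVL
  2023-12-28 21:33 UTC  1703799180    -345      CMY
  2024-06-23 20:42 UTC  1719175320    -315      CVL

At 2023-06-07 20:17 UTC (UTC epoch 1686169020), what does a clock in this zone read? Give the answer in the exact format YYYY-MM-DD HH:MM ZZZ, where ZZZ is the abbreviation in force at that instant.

Query: 2023-06-07 20:17 UTC
Rule 1/4 (CMY, -05:45): 2022-11-29 09:58 UTC ≤ query < 2023-06-07 22:13 UTC
20·60 + 17 - 345 = 872 min
872 = 0·1440 + 872; 872 = 14·60 + 32 → 14:32, same day
→ 2023-06-07 14:32 CMY

2023-06-07 14:32 CMY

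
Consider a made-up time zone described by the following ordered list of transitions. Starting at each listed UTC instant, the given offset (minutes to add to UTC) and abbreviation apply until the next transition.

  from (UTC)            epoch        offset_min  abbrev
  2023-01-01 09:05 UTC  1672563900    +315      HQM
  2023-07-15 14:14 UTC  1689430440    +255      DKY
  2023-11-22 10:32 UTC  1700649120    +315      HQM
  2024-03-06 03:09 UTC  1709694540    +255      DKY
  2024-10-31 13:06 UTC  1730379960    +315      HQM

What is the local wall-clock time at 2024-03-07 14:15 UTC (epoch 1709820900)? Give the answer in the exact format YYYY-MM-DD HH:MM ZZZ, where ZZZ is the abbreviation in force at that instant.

2024-03-07 18:30 DKY

Query: 2024-03-07 14:15 UTC
Rule 4/5 (DKY, +04:15): 2024-03-06 03:09 UTC ≤ query < 2024-10-31 13:06 UTC
14·60 + 15 + 255 = 1110 min
1110 = 0·1440 + 1110; 1110 = 18·60 + 30 → 18:30, same day
→ 2024-03-07 18:30 DKY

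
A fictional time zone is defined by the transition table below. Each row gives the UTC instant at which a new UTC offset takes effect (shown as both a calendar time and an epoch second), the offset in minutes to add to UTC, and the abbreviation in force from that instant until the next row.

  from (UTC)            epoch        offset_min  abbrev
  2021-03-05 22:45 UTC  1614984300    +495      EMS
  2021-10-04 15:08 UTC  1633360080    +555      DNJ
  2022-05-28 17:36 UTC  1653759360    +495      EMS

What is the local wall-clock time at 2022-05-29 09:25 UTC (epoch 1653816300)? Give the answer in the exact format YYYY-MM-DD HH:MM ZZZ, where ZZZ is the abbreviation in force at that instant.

Query: 2022-05-29 09:25 UTC
Rule 3/3 (EMS, +08:15): 2022-05-28 17:36 UTC ≤ query < +∞
9·60 + 25 + 495 = 1060 min
1060 = 0·1440 + 1060; 1060 = 17·60 + 40 → 17:40, same day
→ 2022-05-29 17:40 EMS

2022-05-29 17:40 EMS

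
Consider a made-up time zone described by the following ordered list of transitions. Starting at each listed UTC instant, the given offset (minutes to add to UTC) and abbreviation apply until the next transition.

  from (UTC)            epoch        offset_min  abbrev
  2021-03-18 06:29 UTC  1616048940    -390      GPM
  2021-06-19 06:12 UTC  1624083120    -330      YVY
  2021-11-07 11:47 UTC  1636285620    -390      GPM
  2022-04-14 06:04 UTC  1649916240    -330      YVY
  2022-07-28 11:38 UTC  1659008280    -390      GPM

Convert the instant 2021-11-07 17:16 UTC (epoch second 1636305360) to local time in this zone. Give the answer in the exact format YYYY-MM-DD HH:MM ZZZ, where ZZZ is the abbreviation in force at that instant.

Query: 2021-11-07 17:16 UTC
Rule 3/5 (GPM, -06:30): 2021-11-07 11:47 UTC ≤ query < 2022-04-14 06:04 UTC
17·60 + 16 - 390 = 646 min
646 = 0·1440 + 646; 646 = 10·60 + 46 → 10:46, same day
→ 2021-11-07 10:46 GPM

2021-11-07 10:46 GPM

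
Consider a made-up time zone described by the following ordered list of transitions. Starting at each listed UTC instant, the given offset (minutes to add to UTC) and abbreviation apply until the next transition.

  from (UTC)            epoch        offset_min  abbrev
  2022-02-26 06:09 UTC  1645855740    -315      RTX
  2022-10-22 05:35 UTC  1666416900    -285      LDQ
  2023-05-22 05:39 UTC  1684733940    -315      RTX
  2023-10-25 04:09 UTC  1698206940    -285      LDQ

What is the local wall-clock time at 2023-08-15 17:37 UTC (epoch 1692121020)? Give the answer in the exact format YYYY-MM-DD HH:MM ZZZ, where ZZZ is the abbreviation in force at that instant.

2023-08-15 12:22 RTX

Query: 2023-08-15 17:37 UTC
Rule 3/4 (RTX, -05:15): 2023-05-22 05:39 UTC ≤ query < 2023-10-25 04:09 UTC
17·60 + 37 - 315 = 742 min
742 = 0·1440 + 742; 742 = 12·60 + 22 → 12:22, same day
→ 2023-08-15 12:22 RTX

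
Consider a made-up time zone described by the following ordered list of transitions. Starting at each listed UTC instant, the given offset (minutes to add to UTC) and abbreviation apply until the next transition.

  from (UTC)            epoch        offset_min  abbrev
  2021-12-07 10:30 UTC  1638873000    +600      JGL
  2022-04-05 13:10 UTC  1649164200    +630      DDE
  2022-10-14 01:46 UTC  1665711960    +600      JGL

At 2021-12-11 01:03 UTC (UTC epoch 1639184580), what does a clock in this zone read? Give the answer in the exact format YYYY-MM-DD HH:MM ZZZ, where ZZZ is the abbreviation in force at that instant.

2021-12-11 11:03 JGL

Query: 2021-12-11 01:03 UTC
Rule 1/3 (JGL, +10:00): 2021-12-07 10:30 UTC ≤ query < 2022-04-05 13:10 UTC
1·60 + 3 + 600 = 663 min
663 = 0·1440 + 663; 663 = 11·60 + 3 → 11:03, same day
→ 2021-12-11 11:03 JGL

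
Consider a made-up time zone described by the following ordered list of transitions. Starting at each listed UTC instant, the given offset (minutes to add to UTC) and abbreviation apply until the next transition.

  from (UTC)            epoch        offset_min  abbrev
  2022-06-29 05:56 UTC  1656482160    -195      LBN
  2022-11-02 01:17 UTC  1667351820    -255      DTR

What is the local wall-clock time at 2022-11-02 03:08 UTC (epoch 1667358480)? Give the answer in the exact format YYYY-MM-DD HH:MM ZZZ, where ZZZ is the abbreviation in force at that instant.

Query: 2022-11-02 03:08 UTC
Rule 2/2 (DTR, -04:15): 2022-11-02 01:17 UTC ≤ query < +∞
3·60 + 8 - 255 = -67 min
-67 = -1·1440 + 1373; 1373 = 22·60 + 53 → 22:53, 2022-11-02 - 1 day = 2022-11-01
→ 2022-11-01 22:53 DTR

2022-11-01 22:53 DTR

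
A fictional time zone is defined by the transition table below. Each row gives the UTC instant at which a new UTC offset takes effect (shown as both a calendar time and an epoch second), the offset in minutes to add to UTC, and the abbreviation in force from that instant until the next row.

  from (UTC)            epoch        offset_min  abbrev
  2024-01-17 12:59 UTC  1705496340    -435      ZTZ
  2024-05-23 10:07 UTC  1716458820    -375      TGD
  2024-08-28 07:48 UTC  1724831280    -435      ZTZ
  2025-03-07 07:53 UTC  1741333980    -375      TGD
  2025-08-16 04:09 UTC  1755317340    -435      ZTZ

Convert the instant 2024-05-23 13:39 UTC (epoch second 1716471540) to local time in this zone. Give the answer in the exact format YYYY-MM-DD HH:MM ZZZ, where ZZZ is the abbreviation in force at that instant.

Query: 2024-05-23 13:39 UTC
Rule 2/5 (TGD, -06:15): 2024-05-23 10:07 UTC ≤ query < 2024-08-28 07:48 UTC
13·60 + 39 - 375 = 444 min
444 = 0·1440 + 444; 444 = 7·60 + 24 → 07:24, same day
→ 2024-05-23 07:24 TGD

2024-05-23 07:24 TGD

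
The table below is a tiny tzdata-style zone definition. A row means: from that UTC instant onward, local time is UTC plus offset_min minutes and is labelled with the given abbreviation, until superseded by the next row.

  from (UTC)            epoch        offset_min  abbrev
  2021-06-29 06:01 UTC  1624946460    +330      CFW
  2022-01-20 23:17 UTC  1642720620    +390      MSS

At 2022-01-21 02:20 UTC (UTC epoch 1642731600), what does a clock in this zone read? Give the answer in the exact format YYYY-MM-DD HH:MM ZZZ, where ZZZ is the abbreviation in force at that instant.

2022-01-21 08:50 MSS

Query: 2022-01-21 02:20 UTC
Rule 2/2 (MSS, +06:30): 2022-01-20 23:17 UTC ≤ query < +∞
2·60 + 20 + 390 = 530 min
530 = 0·1440 + 530; 530 = 8·60 + 50 → 08:50, same day
→ 2022-01-21 08:50 MSS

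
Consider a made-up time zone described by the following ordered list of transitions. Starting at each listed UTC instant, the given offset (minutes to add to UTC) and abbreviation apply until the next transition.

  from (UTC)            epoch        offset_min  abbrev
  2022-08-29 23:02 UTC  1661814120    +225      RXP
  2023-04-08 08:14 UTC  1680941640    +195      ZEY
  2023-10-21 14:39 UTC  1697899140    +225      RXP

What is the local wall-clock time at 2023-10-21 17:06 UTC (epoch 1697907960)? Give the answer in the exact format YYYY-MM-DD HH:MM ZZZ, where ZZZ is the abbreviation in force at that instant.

Query: 2023-10-21 17:06 UTC
Rule 3/3 (RXP, +03:45): 2023-10-21 14:39 UTC ≤ query < +∞
17·60 + 6 + 225 = 1251 min
1251 = 0·1440 + 1251; 1251 = 20·60 + 51 → 20:51, same day
→ 2023-10-21 20:51 RXP

2023-10-21 20:51 RXP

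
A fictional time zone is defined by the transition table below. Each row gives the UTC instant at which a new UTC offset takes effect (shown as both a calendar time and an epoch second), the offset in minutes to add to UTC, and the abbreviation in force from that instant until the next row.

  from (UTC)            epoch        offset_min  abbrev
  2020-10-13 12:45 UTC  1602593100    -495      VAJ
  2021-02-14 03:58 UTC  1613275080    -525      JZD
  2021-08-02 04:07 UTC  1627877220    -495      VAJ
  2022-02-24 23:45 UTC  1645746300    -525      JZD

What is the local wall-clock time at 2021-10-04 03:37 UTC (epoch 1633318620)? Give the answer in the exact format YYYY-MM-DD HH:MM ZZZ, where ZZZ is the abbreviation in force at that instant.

Query: 2021-10-04 03:37 UTC
Rule 3/4 (VAJ, -08:15): 2021-08-02 04:07 UTC ≤ query < 2022-02-24 23:45 UTC
3·60 + 37 - 495 = -278 min
-278 = -1·1440 + 1162; 1162 = 19·60 + 22 → 19:22, 2021-10-04 - 1 day = 2021-10-03
→ 2021-10-03 19:22 VAJ

2021-10-03 19:22 VAJ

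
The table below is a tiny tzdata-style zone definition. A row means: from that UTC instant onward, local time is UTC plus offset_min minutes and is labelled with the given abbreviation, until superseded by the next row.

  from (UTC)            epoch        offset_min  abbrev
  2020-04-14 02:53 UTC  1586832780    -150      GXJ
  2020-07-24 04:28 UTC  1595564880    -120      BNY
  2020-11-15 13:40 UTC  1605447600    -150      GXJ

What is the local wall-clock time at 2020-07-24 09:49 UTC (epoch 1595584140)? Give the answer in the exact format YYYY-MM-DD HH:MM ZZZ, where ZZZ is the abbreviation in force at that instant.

Query: 2020-07-24 09:49 UTC
Rule 2/3 (BNY, -02:00): 2020-07-24 04:28 UTC ≤ query < 2020-11-15 13:40 UTC
9·60 + 49 - 120 = 469 min
469 = 0·1440 + 469; 469 = 7·60 + 49 → 07:49, same day
→ 2020-07-24 07:49 BNY

2020-07-24 07:49 BNY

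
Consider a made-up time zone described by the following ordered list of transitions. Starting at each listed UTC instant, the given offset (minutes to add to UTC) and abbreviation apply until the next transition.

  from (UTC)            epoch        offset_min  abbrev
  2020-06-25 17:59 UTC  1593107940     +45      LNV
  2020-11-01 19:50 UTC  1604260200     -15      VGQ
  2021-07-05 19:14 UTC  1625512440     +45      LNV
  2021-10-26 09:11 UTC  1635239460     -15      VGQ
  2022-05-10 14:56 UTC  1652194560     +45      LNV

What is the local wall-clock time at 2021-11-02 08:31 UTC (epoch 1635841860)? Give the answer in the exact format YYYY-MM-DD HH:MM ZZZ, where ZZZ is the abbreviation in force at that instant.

Query: 2021-11-02 08:31 UTC
Rule 4/5 (VGQ, -00:15): 2021-10-26 09:11 UTC ≤ query < 2022-05-10 14:56 UTC
8·60 + 31 - 15 = 496 min
496 = 0·1440 + 496; 496 = 8·60 + 16 → 08:16, same day
→ 2021-11-02 08:16 VGQ

2021-11-02 08:16 VGQ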